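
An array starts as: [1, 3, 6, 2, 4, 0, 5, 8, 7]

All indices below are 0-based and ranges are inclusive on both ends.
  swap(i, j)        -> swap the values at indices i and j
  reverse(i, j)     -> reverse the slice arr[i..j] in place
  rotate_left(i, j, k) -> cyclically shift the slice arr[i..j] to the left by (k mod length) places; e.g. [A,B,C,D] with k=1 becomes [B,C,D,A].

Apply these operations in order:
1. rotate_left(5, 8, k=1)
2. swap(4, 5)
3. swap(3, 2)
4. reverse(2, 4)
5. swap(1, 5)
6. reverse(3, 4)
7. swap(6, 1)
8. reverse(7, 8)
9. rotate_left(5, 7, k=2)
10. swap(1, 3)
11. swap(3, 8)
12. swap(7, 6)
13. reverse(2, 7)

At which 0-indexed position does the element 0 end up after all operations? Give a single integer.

After 1 (rotate_left(5, 8, k=1)): [1, 3, 6, 2, 4, 5, 8, 7, 0]
After 2 (swap(4, 5)): [1, 3, 6, 2, 5, 4, 8, 7, 0]
After 3 (swap(3, 2)): [1, 3, 2, 6, 5, 4, 8, 7, 0]
After 4 (reverse(2, 4)): [1, 3, 5, 6, 2, 4, 8, 7, 0]
After 5 (swap(1, 5)): [1, 4, 5, 6, 2, 3, 8, 7, 0]
After 6 (reverse(3, 4)): [1, 4, 5, 2, 6, 3, 8, 7, 0]
After 7 (swap(6, 1)): [1, 8, 5, 2, 6, 3, 4, 7, 0]
After 8 (reverse(7, 8)): [1, 8, 5, 2, 6, 3, 4, 0, 7]
After 9 (rotate_left(5, 7, k=2)): [1, 8, 5, 2, 6, 0, 3, 4, 7]
After 10 (swap(1, 3)): [1, 2, 5, 8, 6, 0, 3, 4, 7]
After 11 (swap(3, 8)): [1, 2, 5, 7, 6, 0, 3, 4, 8]
After 12 (swap(7, 6)): [1, 2, 5, 7, 6, 0, 4, 3, 8]
After 13 (reverse(2, 7)): [1, 2, 3, 4, 0, 6, 7, 5, 8]

Answer: 4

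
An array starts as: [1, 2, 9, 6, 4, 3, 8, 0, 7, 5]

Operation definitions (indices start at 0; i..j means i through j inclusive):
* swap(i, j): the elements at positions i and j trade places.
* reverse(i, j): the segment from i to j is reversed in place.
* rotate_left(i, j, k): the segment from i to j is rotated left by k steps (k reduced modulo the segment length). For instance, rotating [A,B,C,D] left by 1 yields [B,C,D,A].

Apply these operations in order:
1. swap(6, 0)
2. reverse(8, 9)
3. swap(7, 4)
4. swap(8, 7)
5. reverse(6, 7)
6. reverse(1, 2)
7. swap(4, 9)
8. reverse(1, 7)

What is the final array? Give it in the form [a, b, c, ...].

After 1 (swap(6, 0)): [8, 2, 9, 6, 4, 3, 1, 0, 7, 5]
After 2 (reverse(8, 9)): [8, 2, 9, 6, 4, 3, 1, 0, 5, 7]
After 3 (swap(7, 4)): [8, 2, 9, 6, 0, 3, 1, 4, 5, 7]
After 4 (swap(8, 7)): [8, 2, 9, 6, 0, 3, 1, 5, 4, 7]
After 5 (reverse(6, 7)): [8, 2, 9, 6, 0, 3, 5, 1, 4, 7]
After 6 (reverse(1, 2)): [8, 9, 2, 6, 0, 3, 5, 1, 4, 7]
After 7 (swap(4, 9)): [8, 9, 2, 6, 7, 3, 5, 1, 4, 0]
After 8 (reverse(1, 7)): [8, 1, 5, 3, 7, 6, 2, 9, 4, 0]

Answer: [8, 1, 5, 3, 7, 6, 2, 9, 4, 0]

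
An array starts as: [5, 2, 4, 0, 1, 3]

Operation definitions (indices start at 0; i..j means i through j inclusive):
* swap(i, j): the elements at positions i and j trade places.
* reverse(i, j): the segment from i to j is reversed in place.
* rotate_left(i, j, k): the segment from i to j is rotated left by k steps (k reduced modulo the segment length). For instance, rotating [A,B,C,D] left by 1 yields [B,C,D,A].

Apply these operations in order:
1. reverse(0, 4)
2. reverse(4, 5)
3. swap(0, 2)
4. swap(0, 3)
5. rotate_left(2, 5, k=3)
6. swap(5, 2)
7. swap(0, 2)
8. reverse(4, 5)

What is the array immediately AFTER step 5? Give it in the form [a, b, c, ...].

Answer: [2, 0, 5, 1, 4, 3]

Derivation:
After 1 (reverse(0, 4)): [1, 0, 4, 2, 5, 3]
After 2 (reverse(4, 5)): [1, 0, 4, 2, 3, 5]
After 3 (swap(0, 2)): [4, 0, 1, 2, 3, 5]
After 4 (swap(0, 3)): [2, 0, 1, 4, 3, 5]
After 5 (rotate_left(2, 5, k=3)): [2, 0, 5, 1, 4, 3]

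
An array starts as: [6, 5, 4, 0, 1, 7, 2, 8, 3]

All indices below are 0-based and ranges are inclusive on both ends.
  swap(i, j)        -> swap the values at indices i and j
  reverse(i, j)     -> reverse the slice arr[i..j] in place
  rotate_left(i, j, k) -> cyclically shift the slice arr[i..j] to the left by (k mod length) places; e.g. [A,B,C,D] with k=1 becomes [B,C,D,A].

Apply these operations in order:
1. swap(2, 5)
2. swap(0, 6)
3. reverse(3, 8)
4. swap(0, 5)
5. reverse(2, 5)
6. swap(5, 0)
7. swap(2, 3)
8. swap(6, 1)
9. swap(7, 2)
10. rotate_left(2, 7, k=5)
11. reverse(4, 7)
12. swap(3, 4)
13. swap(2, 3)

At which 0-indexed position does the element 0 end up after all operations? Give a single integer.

After 1 (swap(2, 5)): [6, 5, 7, 0, 1, 4, 2, 8, 3]
After 2 (swap(0, 6)): [2, 5, 7, 0, 1, 4, 6, 8, 3]
After 3 (reverse(3, 8)): [2, 5, 7, 3, 8, 6, 4, 1, 0]
After 4 (swap(0, 5)): [6, 5, 7, 3, 8, 2, 4, 1, 0]
After 5 (reverse(2, 5)): [6, 5, 2, 8, 3, 7, 4, 1, 0]
After 6 (swap(5, 0)): [7, 5, 2, 8, 3, 6, 4, 1, 0]
After 7 (swap(2, 3)): [7, 5, 8, 2, 3, 6, 4, 1, 0]
After 8 (swap(6, 1)): [7, 4, 8, 2, 3, 6, 5, 1, 0]
After 9 (swap(7, 2)): [7, 4, 1, 2, 3, 6, 5, 8, 0]
After 10 (rotate_left(2, 7, k=5)): [7, 4, 8, 1, 2, 3, 6, 5, 0]
After 11 (reverse(4, 7)): [7, 4, 8, 1, 5, 6, 3, 2, 0]
After 12 (swap(3, 4)): [7, 4, 8, 5, 1, 6, 3, 2, 0]
After 13 (swap(2, 3)): [7, 4, 5, 8, 1, 6, 3, 2, 0]

Answer: 8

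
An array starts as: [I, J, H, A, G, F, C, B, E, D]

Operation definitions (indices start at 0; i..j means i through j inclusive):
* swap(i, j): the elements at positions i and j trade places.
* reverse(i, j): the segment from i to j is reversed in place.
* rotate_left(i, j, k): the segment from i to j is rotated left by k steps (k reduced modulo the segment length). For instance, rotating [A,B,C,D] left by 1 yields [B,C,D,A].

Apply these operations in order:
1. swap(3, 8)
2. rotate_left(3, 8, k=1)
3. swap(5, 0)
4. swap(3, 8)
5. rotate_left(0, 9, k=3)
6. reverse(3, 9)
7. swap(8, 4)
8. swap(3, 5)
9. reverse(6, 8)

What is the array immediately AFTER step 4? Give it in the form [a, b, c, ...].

Answer: [C, J, H, E, F, I, B, A, G, D]

Derivation:
After 1 (swap(3, 8)): [I, J, H, E, G, F, C, B, A, D]
After 2 (rotate_left(3, 8, k=1)): [I, J, H, G, F, C, B, A, E, D]
After 3 (swap(5, 0)): [C, J, H, G, F, I, B, A, E, D]
After 4 (swap(3, 8)): [C, J, H, E, F, I, B, A, G, D]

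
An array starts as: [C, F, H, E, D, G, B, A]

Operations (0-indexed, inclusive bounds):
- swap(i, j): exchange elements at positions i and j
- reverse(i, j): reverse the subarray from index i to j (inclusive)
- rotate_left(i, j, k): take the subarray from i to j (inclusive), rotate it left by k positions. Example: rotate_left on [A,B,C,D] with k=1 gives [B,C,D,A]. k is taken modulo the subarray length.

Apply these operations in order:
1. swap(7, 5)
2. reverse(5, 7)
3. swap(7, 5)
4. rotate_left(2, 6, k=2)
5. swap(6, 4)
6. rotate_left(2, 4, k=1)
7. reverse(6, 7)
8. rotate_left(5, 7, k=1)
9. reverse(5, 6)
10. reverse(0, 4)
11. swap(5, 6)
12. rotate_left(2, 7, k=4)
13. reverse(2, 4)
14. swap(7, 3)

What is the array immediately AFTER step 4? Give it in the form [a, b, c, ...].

After 1 (swap(7, 5)): [C, F, H, E, D, A, B, G]
After 2 (reverse(5, 7)): [C, F, H, E, D, G, B, A]
After 3 (swap(7, 5)): [C, F, H, E, D, A, B, G]
After 4 (rotate_left(2, 6, k=2)): [C, F, D, A, B, H, E, G]

Answer: [C, F, D, A, B, H, E, G]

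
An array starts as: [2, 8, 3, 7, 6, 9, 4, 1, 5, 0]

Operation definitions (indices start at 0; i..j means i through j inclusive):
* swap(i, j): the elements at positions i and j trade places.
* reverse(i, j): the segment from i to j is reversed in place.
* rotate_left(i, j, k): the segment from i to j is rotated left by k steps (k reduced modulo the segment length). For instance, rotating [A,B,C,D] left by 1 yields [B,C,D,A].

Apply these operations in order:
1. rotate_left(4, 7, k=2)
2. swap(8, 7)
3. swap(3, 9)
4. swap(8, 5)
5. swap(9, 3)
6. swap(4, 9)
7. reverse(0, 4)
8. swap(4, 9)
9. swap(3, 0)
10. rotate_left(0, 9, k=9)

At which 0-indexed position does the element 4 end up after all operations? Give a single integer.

After 1 (rotate_left(4, 7, k=2)): [2, 8, 3, 7, 4, 1, 6, 9, 5, 0]
After 2 (swap(8, 7)): [2, 8, 3, 7, 4, 1, 6, 5, 9, 0]
After 3 (swap(3, 9)): [2, 8, 3, 0, 4, 1, 6, 5, 9, 7]
After 4 (swap(8, 5)): [2, 8, 3, 0, 4, 9, 6, 5, 1, 7]
After 5 (swap(9, 3)): [2, 8, 3, 7, 4, 9, 6, 5, 1, 0]
After 6 (swap(4, 9)): [2, 8, 3, 7, 0, 9, 6, 5, 1, 4]
After 7 (reverse(0, 4)): [0, 7, 3, 8, 2, 9, 6, 5, 1, 4]
After 8 (swap(4, 9)): [0, 7, 3, 8, 4, 9, 6, 5, 1, 2]
After 9 (swap(3, 0)): [8, 7, 3, 0, 4, 9, 6, 5, 1, 2]
After 10 (rotate_left(0, 9, k=9)): [2, 8, 7, 3, 0, 4, 9, 6, 5, 1]

Answer: 5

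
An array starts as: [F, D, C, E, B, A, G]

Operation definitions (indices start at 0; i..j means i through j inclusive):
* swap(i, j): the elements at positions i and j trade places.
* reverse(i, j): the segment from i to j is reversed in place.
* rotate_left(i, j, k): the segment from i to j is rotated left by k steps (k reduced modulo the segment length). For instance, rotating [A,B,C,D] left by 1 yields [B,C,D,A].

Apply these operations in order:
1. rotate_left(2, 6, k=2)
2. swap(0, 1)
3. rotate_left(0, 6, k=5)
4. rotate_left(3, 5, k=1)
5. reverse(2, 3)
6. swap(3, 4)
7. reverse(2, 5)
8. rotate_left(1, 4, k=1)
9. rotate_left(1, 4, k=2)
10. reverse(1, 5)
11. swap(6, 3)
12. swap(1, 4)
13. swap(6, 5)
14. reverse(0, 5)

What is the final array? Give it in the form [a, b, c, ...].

Answer: [F, B, G, D, E, C, A]

Derivation:
After 1 (rotate_left(2, 6, k=2)): [F, D, B, A, G, C, E]
After 2 (swap(0, 1)): [D, F, B, A, G, C, E]
After 3 (rotate_left(0, 6, k=5)): [C, E, D, F, B, A, G]
After 4 (rotate_left(3, 5, k=1)): [C, E, D, B, A, F, G]
After 5 (reverse(2, 3)): [C, E, B, D, A, F, G]
After 6 (swap(3, 4)): [C, E, B, A, D, F, G]
After 7 (reverse(2, 5)): [C, E, F, D, A, B, G]
After 8 (rotate_left(1, 4, k=1)): [C, F, D, A, E, B, G]
After 9 (rotate_left(1, 4, k=2)): [C, A, E, F, D, B, G]
After 10 (reverse(1, 5)): [C, B, D, F, E, A, G]
After 11 (swap(6, 3)): [C, B, D, G, E, A, F]
After 12 (swap(1, 4)): [C, E, D, G, B, A, F]
After 13 (swap(6, 5)): [C, E, D, G, B, F, A]
After 14 (reverse(0, 5)): [F, B, G, D, E, C, A]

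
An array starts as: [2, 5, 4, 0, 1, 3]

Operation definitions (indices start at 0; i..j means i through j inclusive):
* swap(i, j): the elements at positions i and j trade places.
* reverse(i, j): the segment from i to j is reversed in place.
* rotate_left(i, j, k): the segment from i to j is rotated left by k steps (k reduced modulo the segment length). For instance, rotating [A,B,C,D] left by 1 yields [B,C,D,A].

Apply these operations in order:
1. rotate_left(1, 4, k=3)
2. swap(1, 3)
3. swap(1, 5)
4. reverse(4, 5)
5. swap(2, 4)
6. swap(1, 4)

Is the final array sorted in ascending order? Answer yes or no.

After 1 (rotate_left(1, 4, k=3)): [2, 1, 5, 4, 0, 3]
After 2 (swap(1, 3)): [2, 4, 5, 1, 0, 3]
After 3 (swap(1, 5)): [2, 3, 5, 1, 0, 4]
After 4 (reverse(4, 5)): [2, 3, 5, 1, 4, 0]
After 5 (swap(2, 4)): [2, 3, 4, 1, 5, 0]
After 6 (swap(1, 4)): [2, 5, 4, 1, 3, 0]

Answer: no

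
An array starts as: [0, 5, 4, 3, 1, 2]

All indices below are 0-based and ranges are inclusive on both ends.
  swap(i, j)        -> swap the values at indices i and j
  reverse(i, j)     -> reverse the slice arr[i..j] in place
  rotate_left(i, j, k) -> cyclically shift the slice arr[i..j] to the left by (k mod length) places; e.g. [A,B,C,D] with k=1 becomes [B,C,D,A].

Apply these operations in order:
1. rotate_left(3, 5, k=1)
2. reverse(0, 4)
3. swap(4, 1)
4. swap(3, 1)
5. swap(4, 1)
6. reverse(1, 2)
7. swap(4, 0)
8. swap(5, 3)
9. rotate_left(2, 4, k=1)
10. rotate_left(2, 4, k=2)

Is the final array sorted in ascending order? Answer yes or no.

Answer: no

Derivation:
After 1 (rotate_left(3, 5, k=1)): [0, 5, 4, 1, 2, 3]
After 2 (reverse(0, 4)): [2, 1, 4, 5, 0, 3]
After 3 (swap(4, 1)): [2, 0, 4, 5, 1, 3]
After 4 (swap(3, 1)): [2, 5, 4, 0, 1, 3]
After 5 (swap(4, 1)): [2, 1, 4, 0, 5, 3]
After 6 (reverse(1, 2)): [2, 4, 1, 0, 5, 3]
After 7 (swap(4, 0)): [5, 4, 1, 0, 2, 3]
After 8 (swap(5, 3)): [5, 4, 1, 3, 2, 0]
After 9 (rotate_left(2, 4, k=1)): [5, 4, 3, 2, 1, 0]
After 10 (rotate_left(2, 4, k=2)): [5, 4, 1, 3, 2, 0]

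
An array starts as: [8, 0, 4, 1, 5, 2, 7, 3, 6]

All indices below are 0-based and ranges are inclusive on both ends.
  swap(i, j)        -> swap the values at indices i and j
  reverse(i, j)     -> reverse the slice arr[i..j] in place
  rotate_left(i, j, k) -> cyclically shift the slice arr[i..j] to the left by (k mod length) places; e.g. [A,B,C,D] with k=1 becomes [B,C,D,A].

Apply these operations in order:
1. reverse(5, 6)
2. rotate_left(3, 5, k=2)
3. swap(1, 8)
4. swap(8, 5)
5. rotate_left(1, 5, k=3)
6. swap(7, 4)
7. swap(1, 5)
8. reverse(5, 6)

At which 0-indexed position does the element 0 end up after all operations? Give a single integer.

Answer: 2

Derivation:
After 1 (reverse(5, 6)): [8, 0, 4, 1, 5, 7, 2, 3, 6]
After 2 (rotate_left(3, 5, k=2)): [8, 0, 4, 7, 1, 5, 2, 3, 6]
After 3 (swap(1, 8)): [8, 6, 4, 7, 1, 5, 2, 3, 0]
After 4 (swap(8, 5)): [8, 6, 4, 7, 1, 0, 2, 3, 5]
After 5 (rotate_left(1, 5, k=3)): [8, 1, 0, 6, 4, 7, 2, 3, 5]
After 6 (swap(7, 4)): [8, 1, 0, 6, 3, 7, 2, 4, 5]
After 7 (swap(1, 5)): [8, 7, 0, 6, 3, 1, 2, 4, 5]
After 8 (reverse(5, 6)): [8, 7, 0, 6, 3, 2, 1, 4, 5]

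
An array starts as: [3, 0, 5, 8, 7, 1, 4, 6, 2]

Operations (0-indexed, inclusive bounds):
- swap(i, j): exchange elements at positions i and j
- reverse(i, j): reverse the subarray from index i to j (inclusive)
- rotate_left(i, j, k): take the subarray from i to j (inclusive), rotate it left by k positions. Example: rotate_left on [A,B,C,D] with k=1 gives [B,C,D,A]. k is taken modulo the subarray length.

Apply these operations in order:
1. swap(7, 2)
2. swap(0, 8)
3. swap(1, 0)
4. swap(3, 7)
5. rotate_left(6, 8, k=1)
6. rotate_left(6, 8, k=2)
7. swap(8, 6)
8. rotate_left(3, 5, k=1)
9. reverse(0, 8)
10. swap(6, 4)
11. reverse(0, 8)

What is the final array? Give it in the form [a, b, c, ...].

After 1 (swap(7, 2)): [3, 0, 6, 8, 7, 1, 4, 5, 2]
After 2 (swap(0, 8)): [2, 0, 6, 8, 7, 1, 4, 5, 3]
After 3 (swap(1, 0)): [0, 2, 6, 8, 7, 1, 4, 5, 3]
After 4 (swap(3, 7)): [0, 2, 6, 5, 7, 1, 4, 8, 3]
After 5 (rotate_left(6, 8, k=1)): [0, 2, 6, 5, 7, 1, 8, 3, 4]
After 6 (rotate_left(6, 8, k=2)): [0, 2, 6, 5, 7, 1, 4, 8, 3]
After 7 (swap(8, 6)): [0, 2, 6, 5, 7, 1, 3, 8, 4]
After 8 (rotate_left(3, 5, k=1)): [0, 2, 6, 7, 1, 5, 3, 8, 4]
After 9 (reverse(0, 8)): [4, 8, 3, 5, 1, 7, 6, 2, 0]
After 10 (swap(6, 4)): [4, 8, 3, 5, 6, 7, 1, 2, 0]
After 11 (reverse(0, 8)): [0, 2, 1, 7, 6, 5, 3, 8, 4]

Answer: [0, 2, 1, 7, 6, 5, 3, 8, 4]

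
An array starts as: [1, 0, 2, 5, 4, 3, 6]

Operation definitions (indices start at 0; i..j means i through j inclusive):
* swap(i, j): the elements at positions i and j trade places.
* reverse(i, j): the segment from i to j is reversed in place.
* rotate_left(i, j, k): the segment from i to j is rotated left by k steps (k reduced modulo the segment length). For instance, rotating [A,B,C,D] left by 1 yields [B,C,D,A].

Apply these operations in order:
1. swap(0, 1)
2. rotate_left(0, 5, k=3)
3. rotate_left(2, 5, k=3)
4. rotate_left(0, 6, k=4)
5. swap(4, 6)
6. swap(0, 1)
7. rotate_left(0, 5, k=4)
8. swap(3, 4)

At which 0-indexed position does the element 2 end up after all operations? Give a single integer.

Answer: 1

Derivation:
After 1 (swap(0, 1)): [0, 1, 2, 5, 4, 3, 6]
After 2 (rotate_left(0, 5, k=3)): [5, 4, 3, 0, 1, 2, 6]
After 3 (rotate_left(2, 5, k=3)): [5, 4, 2, 3, 0, 1, 6]
After 4 (rotate_left(0, 6, k=4)): [0, 1, 6, 5, 4, 2, 3]
After 5 (swap(4, 6)): [0, 1, 6, 5, 3, 2, 4]
After 6 (swap(0, 1)): [1, 0, 6, 5, 3, 2, 4]
After 7 (rotate_left(0, 5, k=4)): [3, 2, 1, 0, 6, 5, 4]
After 8 (swap(3, 4)): [3, 2, 1, 6, 0, 5, 4]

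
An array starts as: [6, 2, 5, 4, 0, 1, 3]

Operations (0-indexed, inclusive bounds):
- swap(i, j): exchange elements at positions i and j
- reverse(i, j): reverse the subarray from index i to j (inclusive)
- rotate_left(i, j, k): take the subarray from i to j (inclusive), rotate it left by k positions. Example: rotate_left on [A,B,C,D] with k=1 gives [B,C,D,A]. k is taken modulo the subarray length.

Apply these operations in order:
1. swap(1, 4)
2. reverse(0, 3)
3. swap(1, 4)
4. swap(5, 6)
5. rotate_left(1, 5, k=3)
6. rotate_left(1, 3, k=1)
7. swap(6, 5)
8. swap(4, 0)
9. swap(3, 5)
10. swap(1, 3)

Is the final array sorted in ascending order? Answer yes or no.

After 1 (swap(1, 4)): [6, 0, 5, 4, 2, 1, 3]
After 2 (reverse(0, 3)): [4, 5, 0, 6, 2, 1, 3]
After 3 (swap(1, 4)): [4, 2, 0, 6, 5, 1, 3]
After 4 (swap(5, 6)): [4, 2, 0, 6, 5, 3, 1]
After 5 (rotate_left(1, 5, k=3)): [4, 5, 3, 2, 0, 6, 1]
After 6 (rotate_left(1, 3, k=1)): [4, 3, 2, 5, 0, 6, 1]
After 7 (swap(6, 5)): [4, 3, 2, 5, 0, 1, 6]
After 8 (swap(4, 0)): [0, 3, 2, 5, 4, 1, 6]
After 9 (swap(3, 5)): [0, 3, 2, 1, 4, 5, 6]
After 10 (swap(1, 3)): [0, 1, 2, 3, 4, 5, 6]

Answer: yes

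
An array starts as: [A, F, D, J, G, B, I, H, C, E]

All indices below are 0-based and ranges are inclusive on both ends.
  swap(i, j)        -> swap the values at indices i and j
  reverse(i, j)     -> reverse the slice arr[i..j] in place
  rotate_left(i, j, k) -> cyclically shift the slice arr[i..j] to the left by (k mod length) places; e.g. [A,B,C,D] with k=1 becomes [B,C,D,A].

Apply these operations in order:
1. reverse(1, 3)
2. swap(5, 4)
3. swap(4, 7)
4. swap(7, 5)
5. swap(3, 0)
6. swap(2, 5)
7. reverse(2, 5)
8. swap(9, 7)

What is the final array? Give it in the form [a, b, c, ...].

After 1 (reverse(1, 3)): [A, J, D, F, G, B, I, H, C, E]
After 2 (swap(5, 4)): [A, J, D, F, B, G, I, H, C, E]
After 3 (swap(4, 7)): [A, J, D, F, H, G, I, B, C, E]
After 4 (swap(7, 5)): [A, J, D, F, H, B, I, G, C, E]
After 5 (swap(3, 0)): [F, J, D, A, H, B, I, G, C, E]
After 6 (swap(2, 5)): [F, J, B, A, H, D, I, G, C, E]
After 7 (reverse(2, 5)): [F, J, D, H, A, B, I, G, C, E]
After 8 (swap(9, 7)): [F, J, D, H, A, B, I, E, C, G]

Answer: [F, J, D, H, A, B, I, E, C, G]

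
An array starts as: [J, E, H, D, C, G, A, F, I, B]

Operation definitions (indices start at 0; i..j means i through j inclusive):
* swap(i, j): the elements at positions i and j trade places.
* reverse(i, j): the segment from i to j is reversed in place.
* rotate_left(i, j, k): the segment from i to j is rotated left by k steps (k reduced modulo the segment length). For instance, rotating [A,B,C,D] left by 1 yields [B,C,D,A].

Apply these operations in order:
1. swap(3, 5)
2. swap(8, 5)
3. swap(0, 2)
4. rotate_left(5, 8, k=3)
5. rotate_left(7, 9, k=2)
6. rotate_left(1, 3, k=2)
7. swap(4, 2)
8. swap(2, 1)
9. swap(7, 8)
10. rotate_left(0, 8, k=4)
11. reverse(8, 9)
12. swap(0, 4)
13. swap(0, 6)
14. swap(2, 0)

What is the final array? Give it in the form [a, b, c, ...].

After 1 (swap(3, 5)): [J, E, H, G, C, D, A, F, I, B]
After 2 (swap(8, 5)): [J, E, H, G, C, I, A, F, D, B]
After 3 (swap(0, 2)): [H, E, J, G, C, I, A, F, D, B]
After 4 (rotate_left(5, 8, k=3)): [H, E, J, G, C, D, I, A, F, B]
After 5 (rotate_left(7, 9, k=2)): [H, E, J, G, C, D, I, B, A, F]
After 6 (rotate_left(1, 3, k=2)): [H, G, E, J, C, D, I, B, A, F]
After 7 (swap(4, 2)): [H, G, C, J, E, D, I, B, A, F]
After 8 (swap(2, 1)): [H, C, G, J, E, D, I, B, A, F]
After 9 (swap(7, 8)): [H, C, G, J, E, D, I, A, B, F]
After 10 (rotate_left(0, 8, k=4)): [E, D, I, A, B, H, C, G, J, F]
After 11 (reverse(8, 9)): [E, D, I, A, B, H, C, G, F, J]
After 12 (swap(0, 4)): [B, D, I, A, E, H, C, G, F, J]
After 13 (swap(0, 6)): [C, D, I, A, E, H, B, G, F, J]
After 14 (swap(2, 0)): [I, D, C, A, E, H, B, G, F, J]

Answer: [I, D, C, A, E, H, B, G, F, J]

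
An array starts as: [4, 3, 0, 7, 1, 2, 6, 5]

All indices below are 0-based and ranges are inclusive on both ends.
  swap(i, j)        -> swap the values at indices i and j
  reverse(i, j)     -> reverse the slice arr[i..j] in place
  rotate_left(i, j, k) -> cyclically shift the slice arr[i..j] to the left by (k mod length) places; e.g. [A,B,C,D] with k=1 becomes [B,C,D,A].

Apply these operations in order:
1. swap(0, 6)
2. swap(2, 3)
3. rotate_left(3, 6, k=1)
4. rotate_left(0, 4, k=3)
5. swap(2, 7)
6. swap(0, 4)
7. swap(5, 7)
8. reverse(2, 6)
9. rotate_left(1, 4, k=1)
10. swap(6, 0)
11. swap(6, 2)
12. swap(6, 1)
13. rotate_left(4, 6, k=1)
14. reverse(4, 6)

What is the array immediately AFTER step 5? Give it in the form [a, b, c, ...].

After 1 (swap(0, 6)): [6, 3, 0, 7, 1, 2, 4, 5]
After 2 (swap(2, 3)): [6, 3, 7, 0, 1, 2, 4, 5]
After 3 (rotate_left(3, 6, k=1)): [6, 3, 7, 1, 2, 4, 0, 5]
After 4 (rotate_left(0, 4, k=3)): [1, 2, 6, 3, 7, 4, 0, 5]
After 5 (swap(2, 7)): [1, 2, 5, 3, 7, 4, 0, 6]

Answer: [1, 2, 5, 3, 7, 4, 0, 6]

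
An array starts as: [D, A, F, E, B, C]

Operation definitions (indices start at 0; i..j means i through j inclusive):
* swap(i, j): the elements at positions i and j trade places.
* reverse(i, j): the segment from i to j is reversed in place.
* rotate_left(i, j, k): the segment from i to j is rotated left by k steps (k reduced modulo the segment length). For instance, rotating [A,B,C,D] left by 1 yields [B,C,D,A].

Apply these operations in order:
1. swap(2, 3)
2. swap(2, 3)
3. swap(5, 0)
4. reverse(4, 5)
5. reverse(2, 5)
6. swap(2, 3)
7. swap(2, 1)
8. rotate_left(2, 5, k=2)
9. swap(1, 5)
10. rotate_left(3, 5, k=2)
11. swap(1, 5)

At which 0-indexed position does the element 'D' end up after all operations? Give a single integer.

After 1 (swap(2, 3)): [D, A, E, F, B, C]
After 2 (swap(2, 3)): [D, A, F, E, B, C]
After 3 (swap(5, 0)): [C, A, F, E, B, D]
After 4 (reverse(4, 5)): [C, A, F, E, D, B]
After 5 (reverse(2, 5)): [C, A, B, D, E, F]
After 6 (swap(2, 3)): [C, A, D, B, E, F]
After 7 (swap(2, 1)): [C, D, A, B, E, F]
After 8 (rotate_left(2, 5, k=2)): [C, D, E, F, A, B]
After 9 (swap(1, 5)): [C, B, E, F, A, D]
After 10 (rotate_left(3, 5, k=2)): [C, B, E, D, F, A]
After 11 (swap(1, 5)): [C, A, E, D, F, B]

Answer: 3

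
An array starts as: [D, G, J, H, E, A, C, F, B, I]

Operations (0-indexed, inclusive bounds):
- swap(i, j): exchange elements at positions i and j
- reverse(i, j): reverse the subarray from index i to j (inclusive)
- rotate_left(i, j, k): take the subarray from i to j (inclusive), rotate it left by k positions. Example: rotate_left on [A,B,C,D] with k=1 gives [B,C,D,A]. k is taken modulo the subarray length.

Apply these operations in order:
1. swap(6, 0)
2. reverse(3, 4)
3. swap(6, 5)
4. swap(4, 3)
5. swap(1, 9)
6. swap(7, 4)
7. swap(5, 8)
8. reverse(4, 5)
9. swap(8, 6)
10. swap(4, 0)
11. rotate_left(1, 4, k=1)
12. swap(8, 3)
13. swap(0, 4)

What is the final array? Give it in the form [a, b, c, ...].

After 1 (swap(6, 0)): [C, G, J, H, E, A, D, F, B, I]
After 2 (reverse(3, 4)): [C, G, J, E, H, A, D, F, B, I]
After 3 (swap(6, 5)): [C, G, J, E, H, D, A, F, B, I]
After 4 (swap(4, 3)): [C, G, J, H, E, D, A, F, B, I]
After 5 (swap(1, 9)): [C, I, J, H, E, D, A, F, B, G]
After 6 (swap(7, 4)): [C, I, J, H, F, D, A, E, B, G]
After 7 (swap(5, 8)): [C, I, J, H, F, B, A, E, D, G]
After 8 (reverse(4, 5)): [C, I, J, H, B, F, A, E, D, G]
After 9 (swap(8, 6)): [C, I, J, H, B, F, D, E, A, G]
After 10 (swap(4, 0)): [B, I, J, H, C, F, D, E, A, G]
After 11 (rotate_left(1, 4, k=1)): [B, J, H, C, I, F, D, E, A, G]
After 12 (swap(8, 3)): [B, J, H, A, I, F, D, E, C, G]
After 13 (swap(0, 4)): [I, J, H, A, B, F, D, E, C, G]

Answer: [I, J, H, A, B, F, D, E, C, G]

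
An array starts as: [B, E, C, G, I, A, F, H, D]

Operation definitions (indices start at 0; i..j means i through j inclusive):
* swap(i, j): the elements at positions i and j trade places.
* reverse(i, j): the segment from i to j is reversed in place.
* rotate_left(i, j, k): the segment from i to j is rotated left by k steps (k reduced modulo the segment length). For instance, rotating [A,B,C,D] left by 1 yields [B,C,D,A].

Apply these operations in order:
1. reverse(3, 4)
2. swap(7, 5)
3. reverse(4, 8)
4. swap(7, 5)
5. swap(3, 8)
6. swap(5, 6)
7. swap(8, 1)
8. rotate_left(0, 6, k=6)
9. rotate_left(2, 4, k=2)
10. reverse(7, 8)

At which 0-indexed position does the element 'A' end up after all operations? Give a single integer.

Answer: 8

Derivation:
After 1 (reverse(3, 4)): [B, E, C, I, G, A, F, H, D]
After 2 (swap(7, 5)): [B, E, C, I, G, H, F, A, D]
After 3 (reverse(4, 8)): [B, E, C, I, D, A, F, H, G]
After 4 (swap(7, 5)): [B, E, C, I, D, H, F, A, G]
After 5 (swap(3, 8)): [B, E, C, G, D, H, F, A, I]
After 6 (swap(5, 6)): [B, E, C, G, D, F, H, A, I]
After 7 (swap(8, 1)): [B, I, C, G, D, F, H, A, E]
After 8 (rotate_left(0, 6, k=6)): [H, B, I, C, G, D, F, A, E]
After 9 (rotate_left(2, 4, k=2)): [H, B, G, I, C, D, F, A, E]
After 10 (reverse(7, 8)): [H, B, G, I, C, D, F, E, A]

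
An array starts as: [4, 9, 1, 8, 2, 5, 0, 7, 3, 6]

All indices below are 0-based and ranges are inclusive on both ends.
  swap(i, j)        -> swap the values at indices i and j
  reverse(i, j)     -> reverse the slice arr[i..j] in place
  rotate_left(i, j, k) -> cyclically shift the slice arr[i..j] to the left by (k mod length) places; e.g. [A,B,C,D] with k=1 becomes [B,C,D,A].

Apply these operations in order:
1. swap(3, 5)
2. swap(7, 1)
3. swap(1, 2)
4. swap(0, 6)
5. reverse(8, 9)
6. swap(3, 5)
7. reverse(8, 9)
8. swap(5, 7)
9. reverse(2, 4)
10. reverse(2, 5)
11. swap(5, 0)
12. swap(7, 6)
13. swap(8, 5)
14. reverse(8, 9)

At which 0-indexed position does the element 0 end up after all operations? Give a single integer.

After 1 (swap(3, 5)): [4, 9, 1, 5, 2, 8, 0, 7, 3, 6]
After 2 (swap(7, 1)): [4, 7, 1, 5, 2, 8, 0, 9, 3, 6]
After 3 (swap(1, 2)): [4, 1, 7, 5, 2, 8, 0, 9, 3, 6]
After 4 (swap(0, 6)): [0, 1, 7, 5, 2, 8, 4, 9, 3, 6]
After 5 (reverse(8, 9)): [0, 1, 7, 5, 2, 8, 4, 9, 6, 3]
After 6 (swap(3, 5)): [0, 1, 7, 8, 2, 5, 4, 9, 6, 3]
After 7 (reverse(8, 9)): [0, 1, 7, 8, 2, 5, 4, 9, 3, 6]
After 8 (swap(5, 7)): [0, 1, 7, 8, 2, 9, 4, 5, 3, 6]
After 9 (reverse(2, 4)): [0, 1, 2, 8, 7, 9, 4, 5, 3, 6]
After 10 (reverse(2, 5)): [0, 1, 9, 7, 8, 2, 4, 5, 3, 6]
After 11 (swap(5, 0)): [2, 1, 9, 7, 8, 0, 4, 5, 3, 6]
After 12 (swap(7, 6)): [2, 1, 9, 7, 8, 0, 5, 4, 3, 6]
After 13 (swap(8, 5)): [2, 1, 9, 7, 8, 3, 5, 4, 0, 6]
After 14 (reverse(8, 9)): [2, 1, 9, 7, 8, 3, 5, 4, 6, 0]

Answer: 9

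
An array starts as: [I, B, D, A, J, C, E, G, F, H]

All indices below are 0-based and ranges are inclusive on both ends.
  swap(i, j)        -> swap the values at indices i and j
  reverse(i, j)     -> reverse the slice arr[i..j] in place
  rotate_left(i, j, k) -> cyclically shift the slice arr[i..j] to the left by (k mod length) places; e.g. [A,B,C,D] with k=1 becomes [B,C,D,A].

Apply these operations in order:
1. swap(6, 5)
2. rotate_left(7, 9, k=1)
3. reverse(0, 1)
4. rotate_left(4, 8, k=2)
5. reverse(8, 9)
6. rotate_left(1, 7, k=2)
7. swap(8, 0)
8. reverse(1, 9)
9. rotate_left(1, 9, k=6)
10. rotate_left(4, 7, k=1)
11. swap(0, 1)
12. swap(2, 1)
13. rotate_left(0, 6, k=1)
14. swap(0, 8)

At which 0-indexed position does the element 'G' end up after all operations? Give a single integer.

Answer: 1

Derivation:
After 1 (swap(6, 5)): [I, B, D, A, J, E, C, G, F, H]
After 2 (rotate_left(7, 9, k=1)): [I, B, D, A, J, E, C, F, H, G]
After 3 (reverse(0, 1)): [B, I, D, A, J, E, C, F, H, G]
After 4 (rotate_left(4, 8, k=2)): [B, I, D, A, C, F, H, J, E, G]
After 5 (reverse(8, 9)): [B, I, D, A, C, F, H, J, G, E]
After 6 (rotate_left(1, 7, k=2)): [B, A, C, F, H, J, I, D, G, E]
After 7 (swap(8, 0)): [G, A, C, F, H, J, I, D, B, E]
After 8 (reverse(1, 9)): [G, E, B, D, I, J, H, F, C, A]
After 9 (rotate_left(1, 9, k=6)): [G, F, C, A, E, B, D, I, J, H]
After 10 (rotate_left(4, 7, k=1)): [G, F, C, A, B, D, I, E, J, H]
After 11 (swap(0, 1)): [F, G, C, A, B, D, I, E, J, H]
After 12 (swap(2, 1)): [F, C, G, A, B, D, I, E, J, H]
After 13 (rotate_left(0, 6, k=1)): [C, G, A, B, D, I, F, E, J, H]
After 14 (swap(0, 8)): [J, G, A, B, D, I, F, E, C, H]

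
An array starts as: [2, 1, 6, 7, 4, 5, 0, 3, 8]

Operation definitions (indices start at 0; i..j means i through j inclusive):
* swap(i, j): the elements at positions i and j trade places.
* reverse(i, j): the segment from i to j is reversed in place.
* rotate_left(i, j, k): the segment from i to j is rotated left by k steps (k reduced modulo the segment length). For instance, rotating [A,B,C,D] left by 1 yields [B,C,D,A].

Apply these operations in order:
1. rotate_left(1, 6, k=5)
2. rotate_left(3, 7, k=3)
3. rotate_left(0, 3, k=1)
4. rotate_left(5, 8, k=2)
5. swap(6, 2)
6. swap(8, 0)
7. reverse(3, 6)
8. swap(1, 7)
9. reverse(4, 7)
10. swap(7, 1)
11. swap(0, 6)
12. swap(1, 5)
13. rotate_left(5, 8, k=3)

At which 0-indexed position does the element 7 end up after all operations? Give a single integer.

Answer: 7

Derivation:
After 1 (rotate_left(1, 6, k=5)): [2, 0, 1, 6, 7, 4, 5, 3, 8]
After 2 (rotate_left(3, 7, k=3)): [2, 0, 1, 5, 3, 6, 7, 4, 8]
After 3 (rotate_left(0, 3, k=1)): [0, 1, 5, 2, 3, 6, 7, 4, 8]
After 4 (rotate_left(5, 8, k=2)): [0, 1, 5, 2, 3, 4, 8, 6, 7]
After 5 (swap(6, 2)): [0, 1, 8, 2, 3, 4, 5, 6, 7]
After 6 (swap(8, 0)): [7, 1, 8, 2, 3, 4, 5, 6, 0]
After 7 (reverse(3, 6)): [7, 1, 8, 5, 4, 3, 2, 6, 0]
After 8 (swap(1, 7)): [7, 6, 8, 5, 4, 3, 2, 1, 0]
After 9 (reverse(4, 7)): [7, 6, 8, 5, 1, 2, 3, 4, 0]
After 10 (swap(7, 1)): [7, 4, 8, 5, 1, 2, 3, 6, 0]
After 11 (swap(0, 6)): [3, 4, 8, 5, 1, 2, 7, 6, 0]
After 12 (swap(1, 5)): [3, 2, 8, 5, 1, 4, 7, 6, 0]
After 13 (rotate_left(5, 8, k=3)): [3, 2, 8, 5, 1, 0, 4, 7, 6]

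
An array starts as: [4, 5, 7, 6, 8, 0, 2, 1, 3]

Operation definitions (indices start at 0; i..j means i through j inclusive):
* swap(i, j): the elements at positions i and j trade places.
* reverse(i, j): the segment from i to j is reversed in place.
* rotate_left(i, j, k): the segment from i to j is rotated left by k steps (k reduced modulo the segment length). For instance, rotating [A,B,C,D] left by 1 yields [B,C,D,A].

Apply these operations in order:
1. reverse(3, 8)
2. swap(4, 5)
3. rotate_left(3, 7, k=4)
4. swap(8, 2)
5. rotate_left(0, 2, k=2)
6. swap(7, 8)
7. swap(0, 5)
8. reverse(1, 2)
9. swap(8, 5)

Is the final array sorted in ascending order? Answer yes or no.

Answer: no

Derivation:
After 1 (reverse(3, 8)): [4, 5, 7, 3, 1, 2, 0, 8, 6]
After 2 (swap(4, 5)): [4, 5, 7, 3, 2, 1, 0, 8, 6]
After 3 (rotate_left(3, 7, k=4)): [4, 5, 7, 8, 3, 2, 1, 0, 6]
After 4 (swap(8, 2)): [4, 5, 6, 8, 3, 2, 1, 0, 7]
After 5 (rotate_left(0, 2, k=2)): [6, 4, 5, 8, 3, 2, 1, 0, 7]
After 6 (swap(7, 8)): [6, 4, 5, 8, 3, 2, 1, 7, 0]
After 7 (swap(0, 5)): [2, 4, 5, 8, 3, 6, 1, 7, 0]
After 8 (reverse(1, 2)): [2, 5, 4, 8, 3, 6, 1, 7, 0]
After 9 (swap(8, 5)): [2, 5, 4, 8, 3, 0, 1, 7, 6]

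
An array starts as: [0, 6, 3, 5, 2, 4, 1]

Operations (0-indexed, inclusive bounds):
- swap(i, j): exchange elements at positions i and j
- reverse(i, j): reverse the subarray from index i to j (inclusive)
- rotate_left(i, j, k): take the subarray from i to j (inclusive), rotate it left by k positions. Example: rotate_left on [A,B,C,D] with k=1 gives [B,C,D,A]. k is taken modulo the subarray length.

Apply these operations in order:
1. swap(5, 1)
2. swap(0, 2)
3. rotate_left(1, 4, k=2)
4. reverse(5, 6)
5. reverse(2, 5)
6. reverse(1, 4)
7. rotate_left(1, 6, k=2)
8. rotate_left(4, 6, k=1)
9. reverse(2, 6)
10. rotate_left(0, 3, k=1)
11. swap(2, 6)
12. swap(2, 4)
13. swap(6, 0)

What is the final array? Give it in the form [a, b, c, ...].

Answer: [0, 6, 4, 3, 5, 2, 1]

Derivation:
After 1 (swap(5, 1)): [0, 4, 3, 5, 2, 6, 1]
After 2 (swap(0, 2)): [3, 4, 0, 5, 2, 6, 1]
After 3 (rotate_left(1, 4, k=2)): [3, 5, 2, 4, 0, 6, 1]
After 4 (reverse(5, 6)): [3, 5, 2, 4, 0, 1, 6]
After 5 (reverse(2, 5)): [3, 5, 1, 0, 4, 2, 6]
After 6 (reverse(1, 4)): [3, 4, 0, 1, 5, 2, 6]
After 7 (rotate_left(1, 6, k=2)): [3, 1, 5, 2, 6, 4, 0]
After 8 (rotate_left(4, 6, k=1)): [3, 1, 5, 2, 4, 0, 6]
After 9 (reverse(2, 6)): [3, 1, 6, 0, 4, 2, 5]
After 10 (rotate_left(0, 3, k=1)): [1, 6, 0, 3, 4, 2, 5]
After 11 (swap(2, 6)): [1, 6, 5, 3, 4, 2, 0]
After 12 (swap(2, 4)): [1, 6, 4, 3, 5, 2, 0]
After 13 (swap(6, 0)): [0, 6, 4, 3, 5, 2, 1]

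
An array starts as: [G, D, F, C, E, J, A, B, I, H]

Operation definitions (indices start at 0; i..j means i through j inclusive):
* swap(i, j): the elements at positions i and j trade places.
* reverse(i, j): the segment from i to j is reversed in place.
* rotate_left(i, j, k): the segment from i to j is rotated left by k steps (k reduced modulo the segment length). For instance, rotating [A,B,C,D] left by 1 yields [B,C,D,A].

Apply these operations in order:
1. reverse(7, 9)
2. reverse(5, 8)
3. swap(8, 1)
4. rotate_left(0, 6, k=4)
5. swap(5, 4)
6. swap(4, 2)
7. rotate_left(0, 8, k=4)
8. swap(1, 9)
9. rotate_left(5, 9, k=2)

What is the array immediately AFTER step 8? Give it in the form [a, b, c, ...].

Answer: [H, B, C, A, D, E, I, F, G, J]

Derivation:
After 1 (reverse(7, 9)): [G, D, F, C, E, J, A, H, I, B]
After 2 (reverse(5, 8)): [G, D, F, C, E, I, H, A, J, B]
After 3 (swap(8, 1)): [G, J, F, C, E, I, H, A, D, B]
After 4 (rotate_left(0, 6, k=4)): [E, I, H, G, J, F, C, A, D, B]
After 5 (swap(5, 4)): [E, I, H, G, F, J, C, A, D, B]
After 6 (swap(4, 2)): [E, I, F, G, H, J, C, A, D, B]
After 7 (rotate_left(0, 8, k=4)): [H, J, C, A, D, E, I, F, G, B]
After 8 (swap(1, 9)): [H, B, C, A, D, E, I, F, G, J]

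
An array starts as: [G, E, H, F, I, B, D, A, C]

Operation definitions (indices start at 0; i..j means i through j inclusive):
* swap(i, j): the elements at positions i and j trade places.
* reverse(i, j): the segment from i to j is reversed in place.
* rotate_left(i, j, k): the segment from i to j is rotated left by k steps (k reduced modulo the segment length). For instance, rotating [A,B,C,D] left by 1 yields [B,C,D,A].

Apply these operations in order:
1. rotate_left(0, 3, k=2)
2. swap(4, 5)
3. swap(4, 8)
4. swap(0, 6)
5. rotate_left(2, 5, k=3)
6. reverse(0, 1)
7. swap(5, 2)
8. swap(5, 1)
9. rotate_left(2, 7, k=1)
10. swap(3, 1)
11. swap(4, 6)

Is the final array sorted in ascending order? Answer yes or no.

Answer: no

Derivation:
After 1 (rotate_left(0, 3, k=2)): [H, F, G, E, I, B, D, A, C]
After 2 (swap(4, 5)): [H, F, G, E, B, I, D, A, C]
After 3 (swap(4, 8)): [H, F, G, E, C, I, D, A, B]
After 4 (swap(0, 6)): [D, F, G, E, C, I, H, A, B]
After 5 (rotate_left(2, 5, k=3)): [D, F, I, G, E, C, H, A, B]
After 6 (reverse(0, 1)): [F, D, I, G, E, C, H, A, B]
After 7 (swap(5, 2)): [F, D, C, G, E, I, H, A, B]
After 8 (swap(5, 1)): [F, I, C, G, E, D, H, A, B]
After 9 (rotate_left(2, 7, k=1)): [F, I, G, E, D, H, A, C, B]
After 10 (swap(3, 1)): [F, E, G, I, D, H, A, C, B]
After 11 (swap(4, 6)): [F, E, G, I, A, H, D, C, B]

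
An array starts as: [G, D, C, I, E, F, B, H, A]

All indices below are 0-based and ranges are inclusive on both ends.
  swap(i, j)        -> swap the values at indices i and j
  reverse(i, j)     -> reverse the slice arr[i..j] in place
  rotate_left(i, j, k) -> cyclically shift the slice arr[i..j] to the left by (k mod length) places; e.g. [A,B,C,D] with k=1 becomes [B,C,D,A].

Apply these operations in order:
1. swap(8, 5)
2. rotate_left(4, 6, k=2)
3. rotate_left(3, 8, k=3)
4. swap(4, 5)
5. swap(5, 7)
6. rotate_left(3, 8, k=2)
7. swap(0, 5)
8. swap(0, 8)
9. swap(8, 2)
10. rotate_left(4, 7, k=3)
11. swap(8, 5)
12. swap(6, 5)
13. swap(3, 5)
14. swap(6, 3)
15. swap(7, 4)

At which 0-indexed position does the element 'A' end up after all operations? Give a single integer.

After 1 (swap(8, 5)): [G, D, C, I, E, A, B, H, F]
After 2 (rotate_left(4, 6, k=2)): [G, D, C, I, B, E, A, H, F]
After 3 (rotate_left(3, 8, k=3)): [G, D, C, A, H, F, I, B, E]
After 4 (swap(4, 5)): [G, D, C, A, F, H, I, B, E]
After 5 (swap(5, 7)): [G, D, C, A, F, B, I, H, E]
After 6 (rotate_left(3, 8, k=2)): [G, D, C, B, I, H, E, A, F]
After 7 (swap(0, 5)): [H, D, C, B, I, G, E, A, F]
After 8 (swap(0, 8)): [F, D, C, B, I, G, E, A, H]
After 9 (swap(8, 2)): [F, D, H, B, I, G, E, A, C]
After 10 (rotate_left(4, 7, k=3)): [F, D, H, B, A, I, G, E, C]
After 11 (swap(8, 5)): [F, D, H, B, A, C, G, E, I]
After 12 (swap(6, 5)): [F, D, H, B, A, G, C, E, I]
After 13 (swap(3, 5)): [F, D, H, G, A, B, C, E, I]
After 14 (swap(6, 3)): [F, D, H, C, A, B, G, E, I]
After 15 (swap(7, 4)): [F, D, H, C, E, B, G, A, I]

Answer: 7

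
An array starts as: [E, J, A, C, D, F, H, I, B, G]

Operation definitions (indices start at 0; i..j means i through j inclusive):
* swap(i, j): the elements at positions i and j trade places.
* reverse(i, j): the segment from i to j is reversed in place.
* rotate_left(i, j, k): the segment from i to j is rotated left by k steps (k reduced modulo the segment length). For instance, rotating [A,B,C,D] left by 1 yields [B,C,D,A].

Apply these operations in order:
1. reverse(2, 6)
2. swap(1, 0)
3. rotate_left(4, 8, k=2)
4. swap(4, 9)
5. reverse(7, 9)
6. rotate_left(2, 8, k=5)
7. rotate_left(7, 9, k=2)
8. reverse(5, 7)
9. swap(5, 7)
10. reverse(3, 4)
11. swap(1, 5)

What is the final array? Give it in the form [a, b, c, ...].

Answer: [J, F, A, H, C, E, G, D, I, B]

Derivation:
After 1 (reverse(2, 6)): [E, J, H, F, D, C, A, I, B, G]
After 2 (swap(1, 0)): [J, E, H, F, D, C, A, I, B, G]
After 3 (rotate_left(4, 8, k=2)): [J, E, H, F, A, I, B, D, C, G]
After 4 (swap(4, 9)): [J, E, H, F, G, I, B, D, C, A]
After 5 (reverse(7, 9)): [J, E, H, F, G, I, B, A, C, D]
After 6 (rotate_left(2, 8, k=5)): [J, E, A, C, H, F, G, I, B, D]
After 7 (rotate_left(7, 9, k=2)): [J, E, A, C, H, F, G, D, I, B]
After 8 (reverse(5, 7)): [J, E, A, C, H, D, G, F, I, B]
After 9 (swap(5, 7)): [J, E, A, C, H, F, G, D, I, B]
After 10 (reverse(3, 4)): [J, E, A, H, C, F, G, D, I, B]
After 11 (swap(1, 5)): [J, F, A, H, C, E, G, D, I, B]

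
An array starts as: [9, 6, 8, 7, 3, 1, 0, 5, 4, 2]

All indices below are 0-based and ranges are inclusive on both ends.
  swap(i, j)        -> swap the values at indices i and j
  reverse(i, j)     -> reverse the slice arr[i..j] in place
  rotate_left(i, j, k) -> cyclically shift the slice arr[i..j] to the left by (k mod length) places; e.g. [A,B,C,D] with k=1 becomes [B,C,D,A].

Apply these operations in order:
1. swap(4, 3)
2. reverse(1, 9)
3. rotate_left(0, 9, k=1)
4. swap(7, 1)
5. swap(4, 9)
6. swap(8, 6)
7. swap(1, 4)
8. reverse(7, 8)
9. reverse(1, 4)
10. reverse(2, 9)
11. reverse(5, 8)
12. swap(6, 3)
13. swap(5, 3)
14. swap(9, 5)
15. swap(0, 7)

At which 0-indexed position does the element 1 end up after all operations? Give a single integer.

Answer: 2

Derivation:
After 1 (swap(4, 3)): [9, 6, 8, 3, 7, 1, 0, 5, 4, 2]
After 2 (reverse(1, 9)): [9, 2, 4, 5, 0, 1, 7, 3, 8, 6]
After 3 (rotate_left(0, 9, k=1)): [2, 4, 5, 0, 1, 7, 3, 8, 6, 9]
After 4 (swap(7, 1)): [2, 8, 5, 0, 1, 7, 3, 4, 6, 9]
After 5 (swap(4, 9)): [2, 8, 5, 0, 9, 7, 3, 4, 6, 1]
After 6 (swap(8, 6)): [2, 8, 5, 0, 9, 7, 6, 4, 3, 1]
After 7 (swap(1, 4)): [2, 9, 5, 0, 8, 7, 6, 4, 3, 1]
After 8 (reverse(7, 8)): [2, 9, 5, 0, 8, 7, 6, 3, 4, 1]
After 9 (reverse(1, 4)): [2, 8, 0, 5, 9, 7, 6, 3, 4, 1]
After 10 (reverse(2, 9)): [2, 8, 1, 4, 3, 6, 7, 9, 5, 0]
After 11 (reverse(5, 8)): [2, 8, 1, 4, 3, 5, 9, 7, 6, 0]
After 12 (swap(6, 3)): [2, 8, 1, 9, 3, 5, 4, 7, 6, 0]
After 13 (swap(5, 3)): [2, 8, 1, 5, 3, 9, 4, 7, 6, 0]
After 14 (swap(9, 5)): [2, 8, 1, 5, 3, 0, 4, 7, 6, 9]
After 15 (swap(0, 7)): [7, 8, 1, 5, 3, 0, 4, 2, 6, 9]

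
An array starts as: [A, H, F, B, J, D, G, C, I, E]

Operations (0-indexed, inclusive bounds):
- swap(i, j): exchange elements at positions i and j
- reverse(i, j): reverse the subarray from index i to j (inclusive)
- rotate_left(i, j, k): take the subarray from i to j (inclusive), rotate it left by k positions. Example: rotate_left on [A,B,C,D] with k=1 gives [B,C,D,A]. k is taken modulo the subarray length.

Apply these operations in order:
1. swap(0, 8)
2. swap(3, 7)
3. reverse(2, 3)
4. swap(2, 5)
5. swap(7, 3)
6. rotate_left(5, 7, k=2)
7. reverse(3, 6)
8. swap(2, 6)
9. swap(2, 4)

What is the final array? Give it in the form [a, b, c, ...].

After 1 (swap(0, 8)): [I, H, F, B, J, D, G, C, A, E]
After 2 (swap(3, 7)): [I, H, F, C, J, D, G, B, A, E]
After 3 (reverse(2, 3)): [I, H, C, F, J, D, G, B, A, E]
After 4 (swap(2, 5)): [I, H, D, F, J, C, G, B, A, E]
After 5 (swap(7, 3)): [I, H, D, B, J, C, G, F, A, E]
After 6 (rotate_left(5, 7, k=2)): [I, H, D, B, J, F, C, G, A, E]
After 7 (reverse(3, 6)): [I, H, D, C, F, J, B, G, A, E]
After 8 (swap(2, 6)): [I, H, B, C, F, J, D, G, A, E]
After 9 (swap(2, 4)): [I, H, F, C, B, J, D, G, A, E]

Answer: [I, H, F, C, B, J, D, G, A, E]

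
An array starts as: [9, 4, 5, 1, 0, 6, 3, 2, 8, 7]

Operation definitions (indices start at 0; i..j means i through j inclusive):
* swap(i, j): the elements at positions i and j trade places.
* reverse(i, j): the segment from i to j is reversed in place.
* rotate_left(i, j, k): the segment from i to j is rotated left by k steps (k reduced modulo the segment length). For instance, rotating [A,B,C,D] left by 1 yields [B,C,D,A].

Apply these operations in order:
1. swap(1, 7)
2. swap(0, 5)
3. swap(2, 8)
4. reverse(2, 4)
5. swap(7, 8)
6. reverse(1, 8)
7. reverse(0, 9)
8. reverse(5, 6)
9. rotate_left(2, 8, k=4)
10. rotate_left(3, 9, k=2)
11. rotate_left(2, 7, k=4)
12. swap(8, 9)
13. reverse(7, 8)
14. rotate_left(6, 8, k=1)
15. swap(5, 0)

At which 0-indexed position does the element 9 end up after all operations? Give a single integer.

Answer: 4

Derivation:
After 1 (swap(1, 7)): [9, 2, 5, 1, 0, 6, 3, 4, 8, 7]
After 2 (swap(0, 5)): [6, 2, 5, 1, 0, 9, 3, 4, 8, 7]
After 3 (swap(2, 8)): [6, 2, 8, 1, 0, 9, 3, 4, 5, 7]
After 4 (reverse(2, 4)): [6, 2, 0, 1, 8, 9, 3, 4, 5, 7]
After 5 (swap(7, 8)): [6, 2, 0, 1, 8, 9, 3, 5, 4, 7]
After 6 (reverse(1, 8)): [6, 4, 5, 3, 9, 8, 1, 0, 2, 7]
After 7 (reverse(0, 9)): [7, 2, 0, 1, 8, 9, 3, 5, 4, 6]
After 8 (reverse(5, 6)): [7, 2, 0, 1, 8, 3, 9, 5, 4, 6]
After 9 (rotate_left(2, 8, k=4)): [7, 2, 9, 5, 4, 0, 1, 8, 3, 6]
After 10 (rotate_left(3, 9, k=2)): [7, 2, 9, 0, 1, 8, 3, 6, 5, 4]
After 11 (rotate_left(2, 7, k=4)): [7, 2, 3, 6, 9, 0, 1, 8, 5, 4]
After 12 (swap(8, 9)): [7, 2, 3, 6, 9, 0, 1, 8, 4, 5]
After 13 (reverse(7, 8)): [7, 2, 3, 6, 9, 0, 1, 4, 8, 5]
After 14 (rotate_left(6, 8, k=1)): [7, 2, 3, 6, 9, 0, 4, 8, 1, 5]
After 15 (swap(5, 0)): [0, 2, 3, 6, 9, 7, 4, 8, 1, 5]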